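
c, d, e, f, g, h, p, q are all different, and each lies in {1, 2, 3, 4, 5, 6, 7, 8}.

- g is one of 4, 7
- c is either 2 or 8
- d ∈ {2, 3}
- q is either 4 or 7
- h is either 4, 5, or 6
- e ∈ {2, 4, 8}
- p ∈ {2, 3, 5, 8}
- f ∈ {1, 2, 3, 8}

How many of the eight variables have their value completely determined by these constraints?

The 8 variables draw from only 8 values {1, 2, 3, 4, 5, 6, 7, 8}, so each is used; only f can be 1, hence f = 1.
The 7 still-open variables draw from only 7 values {2, 3, 4, 5, 6, 7, 8}, so each is used; only h can be 6, hence h = 6.
The 6 still-open variables together cover exactly {2, 3, 4, 5, 7, 8} — 6 values for 6 variables — and 5 appears only in p's list, so p = 5.
The 5 still-open variables together cover exactly {2, 3, 4, 7, 8} — 5 values for 5 variables — and 3 appears only in d's list, so d = 3.
g and q between them cover only {4, 7} — a naked pair. Remove those values from e.
Determined: d=3, f=1, h=6, p=5. The other variables each still have more than one consistent value. That makes 4.

4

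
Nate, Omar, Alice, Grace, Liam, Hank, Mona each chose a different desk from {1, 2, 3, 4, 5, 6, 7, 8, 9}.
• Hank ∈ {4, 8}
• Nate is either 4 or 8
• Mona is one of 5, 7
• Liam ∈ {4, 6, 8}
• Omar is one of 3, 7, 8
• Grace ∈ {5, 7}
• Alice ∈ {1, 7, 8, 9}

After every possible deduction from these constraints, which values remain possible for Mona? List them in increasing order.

5, 7

Nate and Hank share exactly the 2 values {4, 8}; by pigeonhole those values go to them, so strike 4, 8 from Omar, Alice, Liam.
Liam has just one choice, so Liam = 6.
The 2 variables Grace and Mona are confined to {5, 7}, which locks those values in; drop them from Omar, Alice.
Omar's domain is down to {3}, so Omar = 3.
No further eliminations apply; Mona can still be any of 5, 7.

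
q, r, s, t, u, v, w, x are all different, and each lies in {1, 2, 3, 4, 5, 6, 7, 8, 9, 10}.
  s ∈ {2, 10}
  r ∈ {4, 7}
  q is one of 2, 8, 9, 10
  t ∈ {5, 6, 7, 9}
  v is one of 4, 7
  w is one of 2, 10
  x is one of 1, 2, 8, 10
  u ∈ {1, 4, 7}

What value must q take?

9

The 2 variables r and v are confined to {4, 7}, which locks those values in; drop them from t, u.
u must be 1 (only option left). Remove 1 from x.
s and w between them cover only {2, 10} — a naked pair. Remove those values from q, x.
x has just one choice, so x = 8. Strike 8 from q.
So q = 9.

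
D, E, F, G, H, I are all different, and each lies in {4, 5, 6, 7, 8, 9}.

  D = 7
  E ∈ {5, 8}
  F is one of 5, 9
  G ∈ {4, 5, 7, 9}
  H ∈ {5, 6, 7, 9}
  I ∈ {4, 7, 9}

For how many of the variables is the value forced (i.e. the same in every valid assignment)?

3

D has just one choice, so D = 7. Remove 7 from G, H, I.
Among the 5 still-open variables, 6 fits only H (and all 5 values in {4, 5, 6, 8, 9} must be used), so H = 6.
The 4 still-open variables together cover exactly {4, 5, 8, 9} — 4 values for 4 variables — and 8 appears only in E's list, so E = 8.
Determined: D=7, E=8, H=6. The other variables each still have more than one consistent value. That makes 3.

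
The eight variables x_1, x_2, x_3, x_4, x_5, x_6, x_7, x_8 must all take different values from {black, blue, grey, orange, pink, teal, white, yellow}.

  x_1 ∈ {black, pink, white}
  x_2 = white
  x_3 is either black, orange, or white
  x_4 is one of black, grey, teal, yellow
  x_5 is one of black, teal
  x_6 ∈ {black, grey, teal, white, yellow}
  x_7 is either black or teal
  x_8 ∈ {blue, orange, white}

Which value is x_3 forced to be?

orange

x_2's domain is down to {white}, so x_2 = white. Strike white from x_1, x_3, x_6, x_8.
Among the 7 still-open variables, blue fits only x_8 (and all 7 values in {black, blue, grey, orange, pink, teal, yellow} must be used), so x_8 = blue.
The 6 still-open variables draw from only 6 values {black, grey, orange, pink, teal, yellow}, so each is used; only x_3 can be orange, hence x_3 = orange.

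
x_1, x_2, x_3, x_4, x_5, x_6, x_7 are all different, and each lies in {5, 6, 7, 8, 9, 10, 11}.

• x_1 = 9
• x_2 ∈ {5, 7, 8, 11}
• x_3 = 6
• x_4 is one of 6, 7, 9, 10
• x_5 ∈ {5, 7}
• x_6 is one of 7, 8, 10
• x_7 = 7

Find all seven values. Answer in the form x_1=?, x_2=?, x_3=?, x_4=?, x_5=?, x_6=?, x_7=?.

x_1=9, x_2=11, x_3=6, x_4=10, x_5=5, x_6=8, x_7=7

x_1's domain is down to {9}, so x_1 = 9. Eliminate 9 elsewhere: x_4.
x_3's domain is down to {6}, so x_3 = 6. Eliminate 6 elsewhere: x_4.
x_7 has just one choice, so x_7 = 7. Remove 7 from x_2, x_4, x_5, x_6.
x_4 has just one choice, so x_4 = 10. Remove 10 from x_6.
x_5 must be 5 (only option left). Strike 5 from x_2.
x_6 must be 8 (only option left). So x_2 can't be 8.
x_2's domain is down to {11}, so x_2 = 11.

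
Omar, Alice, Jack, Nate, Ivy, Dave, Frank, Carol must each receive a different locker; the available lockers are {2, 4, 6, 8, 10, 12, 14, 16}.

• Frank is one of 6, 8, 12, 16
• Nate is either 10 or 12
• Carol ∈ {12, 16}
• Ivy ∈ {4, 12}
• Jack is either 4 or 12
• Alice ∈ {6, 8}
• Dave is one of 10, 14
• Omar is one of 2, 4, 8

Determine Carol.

Among the 8 variables, 2 fits only Omar (and all 8 values in {2, 4, 6, 8, 10, 12, 14, 16} must be used), so Omar = 2.
Among the 7 still-open variables, 14 fits only Dave (and all 7 values in {4, 6, 8, 10, 12, 14, 16} must be used), so Dave = 14.
Among the 6 still-open variables, 10 fits only Nate (and all 6 values in {4, 6, 8, 10, 12, 16} must be used), so Nate = 10.
Jack and Ivy share exactly the 2 values {4, 12}; by pigeonhole those values go to them, so strike 4, 12 from Frank, Carol.
So Carol = 16.

16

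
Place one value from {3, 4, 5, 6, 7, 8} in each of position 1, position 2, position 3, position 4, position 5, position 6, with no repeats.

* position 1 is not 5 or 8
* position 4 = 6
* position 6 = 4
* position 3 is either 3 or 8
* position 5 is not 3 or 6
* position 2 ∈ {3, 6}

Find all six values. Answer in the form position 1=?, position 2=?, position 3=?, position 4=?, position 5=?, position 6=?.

position 4 has just one choice, so position 4 = 6. Strike 6 from position 1, position 2.
position 6's domain is down to {4}, so position 6 = 4. So position 1, position 5 can't be 4.
position 2 has just one choice, so position 2 = 3. Eliminate 3 elsewhere: position 1, position 3.
position 3 must be 8 (only option left). Remove 8 from position 5.
position 1 must be 7 (only option left). So position 5 can't be 7.
That leaves position 5 = 5.

position 1=7, position 2=3, position 3=8, position 4=6, position 5=5, position 6=4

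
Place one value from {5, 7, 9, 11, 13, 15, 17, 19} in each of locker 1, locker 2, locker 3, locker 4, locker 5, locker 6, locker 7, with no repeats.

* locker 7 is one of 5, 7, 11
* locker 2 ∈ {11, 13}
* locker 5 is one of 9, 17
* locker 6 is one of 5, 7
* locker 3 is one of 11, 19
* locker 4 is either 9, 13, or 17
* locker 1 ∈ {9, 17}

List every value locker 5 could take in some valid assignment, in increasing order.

9, 17

Among the 7 variables, 19 fits only locker 3 (and all 7 values in {5, 7, 9, 11, 13, 17, 19} must be used), so locker 3 = 19.
locker 1 and locker 5 share exactly the 2 values {9, 17}; by pigeonhole those values go to them, so strike 9, 17 from locker 4.
That leaves locker 4 = 13. Remove 13 from locker 2.
locker 2 must be 11 (only option left). So locker 7 can't be 11.
No further eliminations apply; locker 5 can still be any of 9, 17.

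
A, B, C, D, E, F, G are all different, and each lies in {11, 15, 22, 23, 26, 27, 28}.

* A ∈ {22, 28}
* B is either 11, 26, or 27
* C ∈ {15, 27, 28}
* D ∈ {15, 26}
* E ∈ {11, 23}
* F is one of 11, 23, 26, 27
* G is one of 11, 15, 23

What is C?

28

Among the 7 variables, 22 fits only A (and all 7 values in {11, 15, 22, 23, 26, 27, 28} must be used), so A = 22.
The 6 still-open variables together cover exactly {11, 15, 23, 26, 27, 28} — 6 values for 6 variables — and 28 appears only in C's list, so C = 28.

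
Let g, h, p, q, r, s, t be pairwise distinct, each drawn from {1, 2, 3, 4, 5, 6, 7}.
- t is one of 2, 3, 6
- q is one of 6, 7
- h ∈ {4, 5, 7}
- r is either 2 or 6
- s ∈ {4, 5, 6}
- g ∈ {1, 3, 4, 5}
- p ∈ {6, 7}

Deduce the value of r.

The 7 variables draw from only 7 values {1, 2, 3, 4, 5, 6, 7}, so each is used; only g can be 1, hence g = 1.
Among the 6 still-open variables, 3 fits only t (and all 6 values in {2, 3, 4, 5, 6, 7} must be used), so t = 3.
Among the 5 still-open variables, 2 fits only r (and all 5 values in {2, 4, 5, 6, 7} must be used), so r = 2.

2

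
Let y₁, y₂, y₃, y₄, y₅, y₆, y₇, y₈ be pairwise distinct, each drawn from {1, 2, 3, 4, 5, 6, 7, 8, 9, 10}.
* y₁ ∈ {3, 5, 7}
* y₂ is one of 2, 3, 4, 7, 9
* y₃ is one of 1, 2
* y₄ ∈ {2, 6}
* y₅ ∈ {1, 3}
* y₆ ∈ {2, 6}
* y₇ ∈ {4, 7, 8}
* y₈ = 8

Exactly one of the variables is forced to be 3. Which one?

y₈ has just one choice, so y₈ = 8. So y₇ can't be 8.
y₄ and y₆ share exactly the 2 values {2, 6}; by pigeonhole those values go to them, so strike 2, 6 from y₂, y₃.
y₃ must be 1 (only option left). So y₅ can't be 1.
So 3 goes to y₅.

y₅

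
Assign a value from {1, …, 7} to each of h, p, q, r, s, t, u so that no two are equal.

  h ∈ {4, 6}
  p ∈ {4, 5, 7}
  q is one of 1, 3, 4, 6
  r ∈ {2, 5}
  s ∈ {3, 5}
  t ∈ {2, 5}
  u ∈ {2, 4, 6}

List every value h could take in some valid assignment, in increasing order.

4, 6

The 7 variables draw from only 7 values {1, 2, 3, 4, 5, 6, 7}, so each is used; only q can be 1, hence q = 1.
Among the 6 still-open variables, 3 fits only s (and all 6 values in {2, 3, 4, 5, 6, 7} must be used), so s = 3.
The 5 still-open variables together cover exactly {2, 4, 5, 6, 7} — 5 values for 5 variables — and 7 appears only in p's list, so p = 7.
r and t between them cover only {2, 5} — a naked pair. Remove those values from u.
No further eliminations apply; h can still be any of 4, 6.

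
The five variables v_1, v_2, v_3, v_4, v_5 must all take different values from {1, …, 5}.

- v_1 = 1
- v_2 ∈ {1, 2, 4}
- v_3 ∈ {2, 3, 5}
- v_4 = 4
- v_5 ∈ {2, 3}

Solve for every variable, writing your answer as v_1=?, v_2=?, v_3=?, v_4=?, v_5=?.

v_1 must be 1 (only option left). So v_2 can't be 1.
That leaves v_4 = 4. Eliminate 4 elsewhere: v_2.
v_2's domain is down to {2}, so v_2 = 2. Strike 2 from v_3, v_5.
That leaves v_5 = 3. Strike 3 from v_3.
v_3 has just one choice, so v_3 = 5.

v_1=1, v_2=2, v_3=5, v_4=4, v_5=3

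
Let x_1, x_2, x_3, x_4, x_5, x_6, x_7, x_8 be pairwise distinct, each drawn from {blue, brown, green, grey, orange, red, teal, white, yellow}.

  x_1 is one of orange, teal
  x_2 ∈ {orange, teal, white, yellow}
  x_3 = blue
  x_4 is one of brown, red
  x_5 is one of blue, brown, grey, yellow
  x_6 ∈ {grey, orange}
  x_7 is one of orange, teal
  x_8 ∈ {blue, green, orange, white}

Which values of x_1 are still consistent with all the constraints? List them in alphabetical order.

x_3's domain is down to {blue}, so x_3 = blue. Remove blue from x_5, x_8.
x_1 and x_7 share exactly the 2 values {orange, teal}; by pigeonhole those values go to them, so strike orange, teal from x_2, x_6, x_8.
That leaves x_6 = grey. So x_5 can't be grey.
No further eliminations apply; x_1 can still be any of orange, teal.

orange, teal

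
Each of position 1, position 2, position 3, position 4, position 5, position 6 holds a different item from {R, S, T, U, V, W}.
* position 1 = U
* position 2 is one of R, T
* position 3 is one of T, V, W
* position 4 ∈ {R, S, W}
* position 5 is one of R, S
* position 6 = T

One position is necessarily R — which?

position 2

position 1's domain is down to {U}, so position 1 = U.
position 6 has just one choice, so position 6 = T. Eliminate T elsewhere: position 2, position 3.
So R goes to position 2.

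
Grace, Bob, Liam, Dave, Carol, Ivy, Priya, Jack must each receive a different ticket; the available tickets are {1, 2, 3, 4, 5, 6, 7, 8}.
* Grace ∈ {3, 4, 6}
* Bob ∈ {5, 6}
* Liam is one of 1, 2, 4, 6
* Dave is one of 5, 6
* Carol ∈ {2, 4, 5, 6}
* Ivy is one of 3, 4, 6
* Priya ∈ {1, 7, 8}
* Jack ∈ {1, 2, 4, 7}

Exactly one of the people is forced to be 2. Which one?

Carol

Among the 8 variables, 8 fits only Priya (and all 8 values in {1, 2, 3, 4, 5, 6, 7, 8} must be used), so Priya = 8.
The 7 still-open variables draw from only 7 values {1, 2, 3, 4, 5, 6, 7}, so each is used; only Jack can be 7, hence Jack = 7.
Among the 6 still-open variables, 1 fits only Liam (and all 6 values in {1, 2, 3, 4, 5, 6} must be used), so Liam = 1.
Among the 5 still-open variables, 2 fits only Carol (and all 5 values in {2, 3, 4, 5, 6} must be used), so Carol = 2.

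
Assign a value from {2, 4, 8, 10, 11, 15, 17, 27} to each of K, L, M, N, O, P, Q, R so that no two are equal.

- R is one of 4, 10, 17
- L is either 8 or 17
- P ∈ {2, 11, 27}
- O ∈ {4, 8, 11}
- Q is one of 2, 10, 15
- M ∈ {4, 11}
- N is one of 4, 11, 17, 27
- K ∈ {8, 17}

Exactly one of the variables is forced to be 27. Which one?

The 8 variables draw from only 8 values {2, 4, 8, 10, 11, 15, 17, 27}, so each is used; only Q can be 15, hence Q = 15.
The 7 still-open variables together cover exactly {2, 4, 8, 10, 11, 17, 27} — 7 values for 7 variables — and 2 appears only in P's list, so P = 2.
Among the 6 still-open variables, 10 fits only R (and all 6 values in {4, 8, 10, 11, 17, 27} must be used), so R = 10.
The 5 still-open variables together cover exactly {4, 8, 11, 17, 27} — 5 values for 5 variables — and 27 appears only in N's list, so N = 27.

N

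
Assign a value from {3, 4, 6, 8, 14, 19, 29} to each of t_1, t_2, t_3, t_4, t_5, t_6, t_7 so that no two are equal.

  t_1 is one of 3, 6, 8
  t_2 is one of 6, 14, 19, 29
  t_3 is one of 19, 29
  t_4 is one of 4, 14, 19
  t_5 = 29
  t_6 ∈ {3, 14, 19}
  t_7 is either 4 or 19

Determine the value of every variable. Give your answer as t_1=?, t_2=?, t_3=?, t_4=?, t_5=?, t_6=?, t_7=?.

t_5's domain is down to {29}, so t_5 = 29. Eliminate 29 elsewhere: t_2, t_3.
That leaves t_3 = 19. Remove 19 from t_2, t_4, t_6, t_7.
That leaves t_7 = 4. Strike 4 from t_4.
That leaves t_4 = 14. Strike 14 from t_2, t_6.
t_6 has just one choice, so t_6 = 3. Eliminate 3 elsewhere: t_1.
t_2 must be 6 (only option left). Remove 6 from t_1.
t_1 must be 8 (only option left).

t_1=8, t_2=6, t_3=19, t_4=14, t_5=29, t_6=3, t_7=4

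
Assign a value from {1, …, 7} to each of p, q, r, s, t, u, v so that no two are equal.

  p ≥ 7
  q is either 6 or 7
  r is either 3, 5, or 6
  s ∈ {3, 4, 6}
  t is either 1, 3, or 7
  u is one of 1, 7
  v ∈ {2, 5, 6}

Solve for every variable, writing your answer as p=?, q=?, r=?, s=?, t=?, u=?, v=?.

p has just one choice, so p = 7. Eliminate 7 elsewhere: q, t, u.
That leaves q = 6. Remove 6 from r, s, v.
That leaves u = 1. Strike 1 from t.
That leaves t = 3. Strike 3 from r, s.
r must be 5 (only option left). Remove 5 from v.
s has just one choice, so s = 4.
v's domain is down to {2}, so v = 2.

p=7, q=6, r=5, s=4, t=3, u=1, v=2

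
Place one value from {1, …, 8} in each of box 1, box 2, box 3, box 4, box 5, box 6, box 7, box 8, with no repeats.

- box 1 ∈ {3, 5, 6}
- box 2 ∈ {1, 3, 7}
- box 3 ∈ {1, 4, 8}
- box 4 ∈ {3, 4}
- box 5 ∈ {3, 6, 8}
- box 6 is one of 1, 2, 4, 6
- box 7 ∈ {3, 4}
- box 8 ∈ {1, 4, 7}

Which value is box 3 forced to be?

Among the 8 variables, 2 fits only box 6 (and all 8 values in {1, 2, 3, 4, 5, 6, 7, 8} must be used), so box 6 = 2.
Among the 7 still-open variables, 5 fits only box 1 (and all 7 values in {1, 3, 4, 5, 6, 7, 8} must be used), so box 1 = 5.
The 6 still-open variables draw from only 6 values {1, 3, 4, 6, 7, 8}, so each is used; only box 5 can be 6, hence box 5 = 6.
The 5 still-open variables draw from only 5 values {1, 3, 4, 7, 8}, so each is used; only box 3 can be 8, hence box 3 = 8.

8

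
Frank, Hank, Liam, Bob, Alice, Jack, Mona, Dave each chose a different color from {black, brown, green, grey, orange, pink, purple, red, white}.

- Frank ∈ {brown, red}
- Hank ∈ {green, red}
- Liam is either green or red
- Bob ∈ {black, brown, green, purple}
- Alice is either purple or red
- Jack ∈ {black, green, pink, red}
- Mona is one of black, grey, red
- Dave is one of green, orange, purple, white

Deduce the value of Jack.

Hank and Liam between them cover only {green, red} — a naked pair. Remove those values from Frank, Bob, Alice, Jack, Mona, Dave.
Frank's domain is down to {brown}, so Frank = brown. So Bob can't be brown.
Alice must be purple (only option left). So Bob, Dave can't be purple.
That leaves Bob = black. Eliminate black elsewhere: Jack, Mona.
So Jack = pink.

pink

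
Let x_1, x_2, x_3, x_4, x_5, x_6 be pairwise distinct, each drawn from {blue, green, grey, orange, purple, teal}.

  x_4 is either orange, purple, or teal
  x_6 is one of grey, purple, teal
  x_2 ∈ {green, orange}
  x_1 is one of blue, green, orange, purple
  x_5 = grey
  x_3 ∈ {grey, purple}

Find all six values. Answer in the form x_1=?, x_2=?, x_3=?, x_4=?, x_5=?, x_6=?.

x_1=blue, x_2=green, x_3=purple, x_4=orange, x_5=grey, x_6=teal

x_5's domain is down to {grey}, so x_5 = grey. So x_3, x_6 can't be grey.
x_3 must be purple (only option left). Remove purple from x_1, x_4, x_6.
x_6 has just one choice, so x_6 = teal. So x_4 can't be teal.
That leaves x_4 = orange. Remove orange from x_1, x_2.
x_2 must be green (only option left). So x_1 can't be green.
x_1's domain is down to {blue}, so x_1 = blue.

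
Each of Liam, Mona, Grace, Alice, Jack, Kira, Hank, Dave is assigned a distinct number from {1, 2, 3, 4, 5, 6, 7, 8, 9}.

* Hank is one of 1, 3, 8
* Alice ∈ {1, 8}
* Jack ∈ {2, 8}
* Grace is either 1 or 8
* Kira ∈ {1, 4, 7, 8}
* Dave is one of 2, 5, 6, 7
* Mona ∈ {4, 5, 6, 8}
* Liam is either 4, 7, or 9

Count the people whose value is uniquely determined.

Grace and Alice share exactly the 2 values {1, 8}; by pigeonhole those values go to them, so strike 1, 8 from Mona, Jack, Kira, Hank.
Jack has just one choice, so Jack = 2. Remove 2 from Dave.
Hank must be 3 (only option left).
Determined: Jack=2, Hank=3. The other people each still have more than one consistent value. That makes 2.

2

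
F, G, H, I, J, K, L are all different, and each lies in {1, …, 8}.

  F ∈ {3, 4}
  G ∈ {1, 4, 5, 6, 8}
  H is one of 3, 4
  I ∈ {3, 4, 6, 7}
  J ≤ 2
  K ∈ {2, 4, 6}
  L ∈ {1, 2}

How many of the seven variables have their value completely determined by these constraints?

2

F and H between them cover only {3, 4} — a naked pair. Remove those values from G, I, K.
The 2 variables J and L are confined to {1, 2}, which locks those values in; drop them from G, K.
K's domain is down to {6}, so K = 6. Remove 6 from G, I.
I has just one choice, so I = 7.
Determined: I=7, K=6. The other variables each still have more than one consistent value. That makes 2.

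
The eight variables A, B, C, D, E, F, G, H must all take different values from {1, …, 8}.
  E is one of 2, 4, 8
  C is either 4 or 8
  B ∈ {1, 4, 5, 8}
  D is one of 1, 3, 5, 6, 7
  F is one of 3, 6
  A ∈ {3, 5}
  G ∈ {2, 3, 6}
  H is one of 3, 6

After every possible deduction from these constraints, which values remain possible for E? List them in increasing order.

The 8 variables draw from only 8 values {1, 2, 3, 4, 5, 6, 7, 8}, so each is used; only D can be 7, hence D = 7.
The 7 still-open variables draw from only 7 values {1, 2, 3, 4, 5, 6, 8}, so each is used; only B can be 1, hence B = 1.
Among the 6 still-open variables, 5 fits only A (and all 6 values in {2, 3, 4, 5, 6, 8} must be used), so A = 5.
The 2 variables F and H are confined to {3, 6}, which locks those values in; drop them from G.
G has just one choice, so G = 2. So E can't be 2.
No further eliminations apply; E can still be any of 4, 8.

4, 8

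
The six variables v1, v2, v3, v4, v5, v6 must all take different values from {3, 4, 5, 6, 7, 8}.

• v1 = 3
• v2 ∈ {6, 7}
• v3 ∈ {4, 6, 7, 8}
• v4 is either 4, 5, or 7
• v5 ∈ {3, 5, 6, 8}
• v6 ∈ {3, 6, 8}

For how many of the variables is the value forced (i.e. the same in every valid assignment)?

v1 has just one choice, so v1 = 3. Strike 3 from v5, v6.
Determined: v1=3. The other variables each still have more than one consistent value. That makes 1.

1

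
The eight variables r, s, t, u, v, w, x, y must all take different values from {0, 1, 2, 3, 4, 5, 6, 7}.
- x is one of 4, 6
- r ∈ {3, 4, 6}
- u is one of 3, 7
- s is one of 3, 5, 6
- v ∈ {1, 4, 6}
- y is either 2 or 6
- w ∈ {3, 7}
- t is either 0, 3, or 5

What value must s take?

5

The 8 variables together cover exactly {0, 1, 2, 3, 4, 5, 6, 7} — 8 values for 8 variables — and 0 appears only in t's list, so t = 0.
Among the 7 still-open variables, 1 fits only v (and all 7 values in {1, 2, 3, 4, 5, 6, 7} must be used), so v = 1.
The 6 still-open variables together cover exactly {2, 3, 4, 5, 6, 7} — 6 values for 6 variables — and 2 appears only in y's list, so y = 2.
The 5 still-open variables draw from only 5 values {3, 4, 5, 6, 7}, so each is used; only s can be 5, hence s = 5.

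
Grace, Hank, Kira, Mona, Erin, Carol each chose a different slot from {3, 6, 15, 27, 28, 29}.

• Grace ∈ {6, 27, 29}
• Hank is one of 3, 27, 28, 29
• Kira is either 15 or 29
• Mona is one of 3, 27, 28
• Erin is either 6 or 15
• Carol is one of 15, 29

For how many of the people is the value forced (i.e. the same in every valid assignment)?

2

The 2 variables Kira and Carol are confined to {15, 29}, which locks those values in; drop them from Grace, Hank, Erin.
Erin has just one choice, so Erin = 6. So Grace can't be 6.
That leaves Grace = 27. Remove 27 from Hank, Mona.
Determined: Grace=27, Erin=6. The other people each still have more than one consistent value. That makes 2.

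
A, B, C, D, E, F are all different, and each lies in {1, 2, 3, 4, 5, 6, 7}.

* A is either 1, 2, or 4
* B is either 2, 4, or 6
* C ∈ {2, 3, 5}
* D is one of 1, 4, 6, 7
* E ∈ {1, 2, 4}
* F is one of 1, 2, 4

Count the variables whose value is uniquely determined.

A, E, F between them cover only {1, 2, 4} — a naked triple. Remove those values from B, C, D.
That leaves B = 6. Eliminate 6 elsewhere: D.
D must be 7 (only option left).
Determined: B=6, D=7. The other variables each still have more than one consistent value. That makes 2.

2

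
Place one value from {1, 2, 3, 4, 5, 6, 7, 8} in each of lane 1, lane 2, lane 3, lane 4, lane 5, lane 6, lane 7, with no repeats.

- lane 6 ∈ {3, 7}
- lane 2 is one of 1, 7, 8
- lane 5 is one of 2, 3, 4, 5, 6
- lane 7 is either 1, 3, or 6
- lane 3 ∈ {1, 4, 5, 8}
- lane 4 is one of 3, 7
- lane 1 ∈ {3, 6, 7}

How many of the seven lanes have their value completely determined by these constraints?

3

The 2 variables lane 4 and lane 6 are confined to {3, 7}, which locks those values in; drop them from lane 1, lane 2, lane 5, lane 7.
lane 1's domain is down to {6}, so lane 1 = 6. Remove 6 from lane 5, lane 7.
lane 7's domain is down to {1}, so lane 7 = 1. So lane 2, lane 3 can't be 1.
That leaves lane 2 = 8. Eliminate 8 elsewhere: lane 3.
Determined: lane 1=6, lane 2=8, lane 7=1. The other lanes each still have more than one consistent value. That makes 3.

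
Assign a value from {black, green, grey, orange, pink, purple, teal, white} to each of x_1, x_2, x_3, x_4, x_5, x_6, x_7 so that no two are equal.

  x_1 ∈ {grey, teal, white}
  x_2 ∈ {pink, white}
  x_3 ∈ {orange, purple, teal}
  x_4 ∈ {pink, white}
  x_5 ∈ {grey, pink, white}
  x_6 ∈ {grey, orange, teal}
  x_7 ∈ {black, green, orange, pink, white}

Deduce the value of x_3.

purple

x_2 and x_4 between them cover only {pink, white} — a naked pair. Remove those values from x_1, x_5, x_7.
x_5 must be grey (only option left). Eliminate grey elsewhere: x_1, x_6.
x_1's domain is down to {teal}, so x_1 = teal. Remove teal from x_3, x_6.
That leaves x_6 = orange. Strike orange from x_3, x_7.
So x_3 = purple.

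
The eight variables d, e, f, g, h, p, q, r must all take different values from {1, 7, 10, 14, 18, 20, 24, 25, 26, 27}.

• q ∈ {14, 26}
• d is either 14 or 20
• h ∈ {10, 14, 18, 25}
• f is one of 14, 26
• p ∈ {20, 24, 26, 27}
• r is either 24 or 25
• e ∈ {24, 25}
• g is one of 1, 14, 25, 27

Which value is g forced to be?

1

e and r share exactly the 2 values {24, 25}; by pigeonhole those values go to them, so strike 24, 25 from g, h, p.
The 2 variables f and q are confined to {14, 26}, which locks those values in; drop them from d, g, h, p.
d must be 20 (only option left). Eliminate 20 elsewhere: p.
p has just one choice, so p = 27. Eliminate 27 elsewhere: g.
So g = 1.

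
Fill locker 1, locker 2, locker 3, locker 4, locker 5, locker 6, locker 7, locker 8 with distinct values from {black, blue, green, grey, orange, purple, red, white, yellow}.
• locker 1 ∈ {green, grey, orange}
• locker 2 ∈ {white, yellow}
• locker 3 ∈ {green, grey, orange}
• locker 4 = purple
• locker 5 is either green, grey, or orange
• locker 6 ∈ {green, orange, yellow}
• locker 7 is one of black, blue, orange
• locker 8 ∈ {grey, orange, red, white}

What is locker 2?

locker 4 has just one choice, so locker 4 = purple.
locker 1, locker 3, locker 5 share exactly the 3 values {green, grey, orange}; by pigeonhole those values go to them, so strike green, grey, orange from locker 6, locker 7, locker 8.
locker 6 has just one choice, so locker 6 = yellow. Strike yellow from locker 2.
So locker 2 = white.

white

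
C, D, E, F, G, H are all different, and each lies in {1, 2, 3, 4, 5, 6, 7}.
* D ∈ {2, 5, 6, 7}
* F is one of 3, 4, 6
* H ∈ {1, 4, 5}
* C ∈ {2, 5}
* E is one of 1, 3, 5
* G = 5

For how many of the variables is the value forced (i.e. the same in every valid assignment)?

2

G must be 5 (only option left). Strike 5 from C, D, E, H.
C must be 2 (only option left). Remove 2 from D.
Determined: C=2, G=5. The other variables each still have more than one consistent value. That makes 2.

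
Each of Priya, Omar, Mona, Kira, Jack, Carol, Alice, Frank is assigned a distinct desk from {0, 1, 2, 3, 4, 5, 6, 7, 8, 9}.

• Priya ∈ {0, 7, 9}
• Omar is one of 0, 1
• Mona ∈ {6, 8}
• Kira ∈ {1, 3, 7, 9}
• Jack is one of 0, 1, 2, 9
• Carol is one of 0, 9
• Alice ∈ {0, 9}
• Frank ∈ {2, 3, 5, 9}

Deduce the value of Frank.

5

The 2 variables Carol and Alice are confined to {0, 9}, which locks those values in; drop them from Priya, Omar, Kira, Jack, Frank.
Priya must be 7 (only option left). Strike 7 from Kira.
Omar must be 1 (only option left). So Kira, Jack can't be 1.
That leaves Kira = 3. So Frank can't be 3.
Jack's domain is down to {2}, so Jack = 2. So Frank can't be 2.
So Frank = 5.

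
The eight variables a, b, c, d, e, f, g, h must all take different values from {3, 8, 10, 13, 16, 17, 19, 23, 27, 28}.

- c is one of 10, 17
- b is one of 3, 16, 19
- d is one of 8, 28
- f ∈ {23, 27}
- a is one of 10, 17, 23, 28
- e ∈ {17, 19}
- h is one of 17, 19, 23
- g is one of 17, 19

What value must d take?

8

e and g share exactly the 2 values {17, 19}; by pigeonhole those values go to them, so strike 17, 19 from a, b, c, h.
c's domain is down to {10}, so c = 10. Strike 10 from a.
h has just one choice, so h = 23. Strike 23 from a, f.
That leaves a = 28. Eliminate 28 elsewhere: d.
So d = 8.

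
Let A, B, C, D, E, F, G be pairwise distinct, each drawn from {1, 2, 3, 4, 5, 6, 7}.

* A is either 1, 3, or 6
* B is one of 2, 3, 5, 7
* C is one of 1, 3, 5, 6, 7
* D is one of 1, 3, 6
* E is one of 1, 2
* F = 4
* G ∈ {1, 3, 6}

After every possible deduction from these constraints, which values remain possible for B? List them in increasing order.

5, 7

F must be 4 (only option left).
The 3 variables A, D, G are confined to {1, 3, 6}, which locks those values in; drop them from B, C, E.
E has just one choice, so E = 2. So B can't be 2.
No further eliminations apply; B can still be any of 5, 7.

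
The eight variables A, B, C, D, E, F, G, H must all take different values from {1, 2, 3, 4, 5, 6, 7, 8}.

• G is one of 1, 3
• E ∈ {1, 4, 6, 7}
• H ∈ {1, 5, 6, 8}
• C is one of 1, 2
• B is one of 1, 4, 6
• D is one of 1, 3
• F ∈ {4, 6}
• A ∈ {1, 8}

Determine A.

The 8 variables together cover exactly {1, 2, 3, 4, 5, 6, 7, 8} — 8 values for 8 variables — and 2 appears only in C's list, so C = 2.
The 7 still-open variables draw from only 7 values {1, 3, 4, 5, 6, 7, 8}, so each is used; only H can be 5, hence H = 5.
Among the 6 still-open variables, 7 fits only E (and all 6 values in {1, 3, 4, 6, 7, 8} must be used), so E = 7.
The 5 still-open variables together cover exactly {1, 3, 4, 6, 8} — 5 values for 5 variables — and 8 appears only in A's list, so A = 8.

8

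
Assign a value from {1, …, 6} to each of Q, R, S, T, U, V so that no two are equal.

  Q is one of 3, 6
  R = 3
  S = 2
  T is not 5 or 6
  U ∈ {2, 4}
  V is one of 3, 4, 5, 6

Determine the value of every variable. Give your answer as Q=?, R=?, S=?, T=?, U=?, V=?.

Q=6, R=3, S=2, T=1, U=4, V=5

R has just one choice, so R = 3. Strike 3 from Q, T, V.
S's domain is down to {2}, so S = 2. Strike 2 from T, U.
U must be 4 (only option left). So T, V can't be 4.
Q must be 6 (only option left). Eliminate 6 elsewhere: V.
T must be 1 (only option left).
V must be 5 (only option left).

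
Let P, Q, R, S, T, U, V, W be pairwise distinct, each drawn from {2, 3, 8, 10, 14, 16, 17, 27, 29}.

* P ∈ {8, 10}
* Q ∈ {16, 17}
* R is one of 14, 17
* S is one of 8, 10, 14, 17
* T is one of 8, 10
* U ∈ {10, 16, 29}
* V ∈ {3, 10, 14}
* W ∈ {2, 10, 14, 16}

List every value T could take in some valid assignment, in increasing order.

8, 10

The 8 variables together cover exactly {2, 3, 8, 10, 14, 16, 17, 29} — 8 values for 8 variables — and 2 appears only in W's list, so W = 2.
The 7 still-open variables draw from only 7 values {3, 8, 10, 14, 16, 17, 29}, so each is used; only V can be 3, hence V = 3.
The 6 still-open variables draw from only 6 values {8, 10, 14, 16, 17, 29}, so each is used; only U can be 29, hence U = 29.
The 5 still-open variables draw from only 5 values {8, 10, 14, 16, 17}, so each is used; only Q can be 16, hence Q = 16.
P and T share exactly the 2 values {8, 10}; by pigeonhole those values go to them, so strike 8, 10 from S.
No further eliminations apply; T can still be any of 8, 10.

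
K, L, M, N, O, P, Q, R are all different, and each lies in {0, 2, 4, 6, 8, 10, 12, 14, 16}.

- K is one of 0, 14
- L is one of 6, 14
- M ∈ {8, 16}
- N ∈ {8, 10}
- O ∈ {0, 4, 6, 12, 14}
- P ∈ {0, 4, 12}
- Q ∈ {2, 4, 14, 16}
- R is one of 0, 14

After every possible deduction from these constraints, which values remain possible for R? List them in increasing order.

K and R share exactly the 2 values {0, 14}; by pigeonhole those values go to them, so strike 0, 14 from L, O, P, Q.
That leaves L = 6. Eliminate 6 elsewhere: O.
The 2 variables O and P are confined to {4, 12}, which locks those values in; drop them from Q.
No further eliminations apply; R can still be any of 0, 14.

0, 14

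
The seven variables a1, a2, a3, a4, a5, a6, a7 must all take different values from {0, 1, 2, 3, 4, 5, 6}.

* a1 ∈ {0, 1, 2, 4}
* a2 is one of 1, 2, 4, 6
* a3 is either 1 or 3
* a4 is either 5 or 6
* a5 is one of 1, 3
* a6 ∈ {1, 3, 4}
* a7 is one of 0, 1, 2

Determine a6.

4

Among the 7 variables, 5 fits only a4 (and all 7 values in {0, 1, 2, 3, 4, 5, 6} must be used), so a4 = 5.
The 6 still-open variables draw from only 6 values {0, 1, 2, 3, 4, 6}, so each is used; only a2 can be 6, hence a2 = 6.
a3 and a5 between them cover only {1, 3} — a naked pair. Remove those values from a1, a6, a7.
So a6 = 4.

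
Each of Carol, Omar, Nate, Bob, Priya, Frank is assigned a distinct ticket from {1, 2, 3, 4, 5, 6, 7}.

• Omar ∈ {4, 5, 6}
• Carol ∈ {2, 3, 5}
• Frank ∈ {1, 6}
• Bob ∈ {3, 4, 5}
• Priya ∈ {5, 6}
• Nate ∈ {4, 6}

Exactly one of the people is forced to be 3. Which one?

Bob

The 6 variables together cover exactly {1, 2, 3, 4, 5, 6} — 6 values for 6 variables — and 1 appears only in Frank's list, so Frank = 1.
The 5 still-open variables draw from only 5 values {2, 3, 4, 5, 6}, so each is used; only Carol can be 2, hence Carol = 2.
Among the 4 still-open variables, 3 fits only Bob (and all 4 values in {3, 4, 5, 6} must be used), so Bob = 3.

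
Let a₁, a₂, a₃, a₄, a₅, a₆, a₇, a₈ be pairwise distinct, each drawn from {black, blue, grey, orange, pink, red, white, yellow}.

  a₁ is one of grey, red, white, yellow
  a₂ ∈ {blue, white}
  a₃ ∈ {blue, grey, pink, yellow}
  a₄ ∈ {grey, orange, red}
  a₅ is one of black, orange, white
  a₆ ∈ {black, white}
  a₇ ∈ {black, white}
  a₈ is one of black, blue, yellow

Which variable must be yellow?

Among the 8 variables, pink fits only a₃ (and all 8 values in {black, blue, grey, orange, pink, red, white, yellow} must be used), so a₃ = pink.
The 2 variables a₆ and a₇ are confined to {black, white}, which locks those values in; drop them from a₁, a₂, a₅, a₈.
a₂ must be blue (only option left). So a₈ can't be blue.
So yellow goes to a₈.

a₈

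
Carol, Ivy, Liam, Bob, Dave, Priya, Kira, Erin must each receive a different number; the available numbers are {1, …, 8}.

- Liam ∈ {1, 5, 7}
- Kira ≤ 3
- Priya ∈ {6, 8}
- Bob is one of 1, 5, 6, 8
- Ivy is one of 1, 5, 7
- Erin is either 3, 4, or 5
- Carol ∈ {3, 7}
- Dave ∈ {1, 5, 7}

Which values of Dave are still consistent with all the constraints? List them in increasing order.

The 8 variables together cover exactly {1, 2, 3, 4, 5, 6, 7, 8} — 8 values for 8 variables — and 2 appears only in Kira's list, so Kira = 2.
The 7 still-open variables together cover exactly {1, 3, 4, 5, 6, 7, 8} — 7 values for 7 variables — and 4 appears only in Erin's list, so Erin = 4.
The 6 still-open variables draw from only 6 values {1, 3, 5, 6, 7, 8}, so each is used; only Carol can be 3, hence Carol = 3.
The 3 variables Ivy, Liam, Dave are confined to {1, 5, 7}, which locks those values in; drop them from Bob.
No further eliminations apply; Dave can still be any of 1, 5, 7.

1, 5, 7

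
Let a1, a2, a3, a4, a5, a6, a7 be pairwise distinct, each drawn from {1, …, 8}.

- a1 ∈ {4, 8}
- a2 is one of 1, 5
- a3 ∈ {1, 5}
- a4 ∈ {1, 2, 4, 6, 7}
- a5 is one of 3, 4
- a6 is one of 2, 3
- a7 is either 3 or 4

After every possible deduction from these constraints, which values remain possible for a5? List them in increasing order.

a2 and a3 between them cover only {1, 5} — a naked pair. Remove those values from a4.
The 2 variables a5 and a7 are confined to {3, 4}, which locks those values in; drop them from a1, a4, a6.
a1 has just one choice, so a1 = 8.
That leaves a6 = 2. So a4 can't be 2.
No further eliminations apply; a5 can still be any of 3, 4.

3, 4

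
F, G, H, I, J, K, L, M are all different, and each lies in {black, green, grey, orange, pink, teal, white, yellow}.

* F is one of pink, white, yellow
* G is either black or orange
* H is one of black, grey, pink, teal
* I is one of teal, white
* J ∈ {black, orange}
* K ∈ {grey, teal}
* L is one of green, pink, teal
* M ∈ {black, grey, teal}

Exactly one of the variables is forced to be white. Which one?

I

The 8 variables together cover exactly {black, green, grey, orange, pink, teal, white, yellow} — 8 values for 8 variables — and green appears only in L's list, so L = green.
The 7 still-open variables together cover exactly {black, grey, orange, pink, teal, white, yellow} — 7 values for 7 variables — and yellow appears only in F's list, so F = yellow.
The 6 still-open variables draw from only 6 values {black, grey, orange, pink, teal, white}, so each is used; only H can be pink, hence H = pink.
The 5 still-open variables together cover exactly {black, grey, orange, teal, white} — 5 values for 5 variables — and white appears only in I's list, so I = white.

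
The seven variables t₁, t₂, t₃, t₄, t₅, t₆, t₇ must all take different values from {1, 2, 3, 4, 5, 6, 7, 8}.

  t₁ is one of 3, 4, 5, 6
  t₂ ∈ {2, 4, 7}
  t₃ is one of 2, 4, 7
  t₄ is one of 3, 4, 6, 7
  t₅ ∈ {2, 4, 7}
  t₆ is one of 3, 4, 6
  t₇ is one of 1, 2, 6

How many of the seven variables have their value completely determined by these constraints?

2

Among the 7 variables, 1 fits only t₇ (and all 7 values in {1, 2, 3, 4, 5, 6, 7} must be used), so t₇ = 1.
Among the 6 still-open variables, 5 fits only t₁ (and all 6 values in {2, 3, 4, 5, 6, 7} must be used), so t₁ = 5.
The 3 variables t₂, t₃, t₅ are confined to {2, 4, 7}, which locks those values in; drop them from t₄, t₆.
Determined: t₁=5, t₇=1. The other variables each still have more than one consistent value. That makes 2.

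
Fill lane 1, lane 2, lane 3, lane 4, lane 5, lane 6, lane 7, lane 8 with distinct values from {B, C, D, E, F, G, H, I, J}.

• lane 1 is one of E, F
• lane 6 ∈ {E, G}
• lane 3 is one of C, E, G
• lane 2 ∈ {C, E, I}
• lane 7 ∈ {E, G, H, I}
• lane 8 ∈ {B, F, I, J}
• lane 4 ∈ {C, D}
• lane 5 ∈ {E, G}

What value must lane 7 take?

lane 5 and lane 6 between them cover only {E, G} — a naked pair. Remove those values from lane 1, lane 2, lane 3, lane 7.
That leaves lane 1 = F. So lane 8 can't be F.
That leaves lane 3 = C. Strike C from lane 2, lane 4.
lane 4's domain is down to {D}, so lane 4 = D.
lane 2 has just one choice, so lane 2 = I. Strike I from lane 7, lane 8.
So lane 7 = H.

H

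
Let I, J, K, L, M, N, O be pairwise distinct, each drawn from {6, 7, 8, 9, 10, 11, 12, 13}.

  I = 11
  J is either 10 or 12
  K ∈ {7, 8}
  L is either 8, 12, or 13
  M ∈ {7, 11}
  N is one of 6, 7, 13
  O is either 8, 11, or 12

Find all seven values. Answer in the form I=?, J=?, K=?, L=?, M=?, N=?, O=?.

I has just one choice, so I = 11. So M, O can't be 11.
M has just one choice, so M = 7. Eliminate 7 elsewhere: K, N.
K's domain is down to {8}, so K = 8. So L, O can't be 8.
That leaves O = 12. Remove 12 from J, L.
J must be 10 (only option left).
L's domain is down to {13}, so L = 13. Strike 13 from N.
N has just one choice, so N = 6.

I=11, J=10, K=8, L=13, M=7, N=6, O=12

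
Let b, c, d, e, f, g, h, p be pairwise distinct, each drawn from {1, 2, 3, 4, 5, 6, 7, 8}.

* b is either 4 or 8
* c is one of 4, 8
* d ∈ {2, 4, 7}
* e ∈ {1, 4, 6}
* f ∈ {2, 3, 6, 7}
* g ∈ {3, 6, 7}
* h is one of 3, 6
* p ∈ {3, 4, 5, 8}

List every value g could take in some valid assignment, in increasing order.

3, 6, 7

The 8 variables together cover exactly {1, 2, 3, 4, 5, 6, 7, 8} — 8 values for 8 variables — and 1 appears only in e's list, so e = 1.
The 7 still-open variables together cover exactly {2, 3, 4, 5, 6, 7, 8} — 7 values for 7 variables — and 5 appears only in p's list, so p = 5.
The 2 variables b and c are confined to {4, 8}, which locks those values in; drop them from d.
No further eliminations apply; g can still be any of 3, 6, 7.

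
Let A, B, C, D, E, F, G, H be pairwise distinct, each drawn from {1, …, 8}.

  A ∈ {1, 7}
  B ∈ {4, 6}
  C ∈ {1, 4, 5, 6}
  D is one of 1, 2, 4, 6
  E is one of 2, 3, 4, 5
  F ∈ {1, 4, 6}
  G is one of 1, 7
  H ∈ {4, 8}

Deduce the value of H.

The 8 variables together cover exactly {1, 2, 3, 4, 5, 6, 7, 8} — 8 values for 8 variables — and 3 appears only in E's list, so E = 3.
Among the 7 still-open variables, 2 fits only D (and all 7 values in {1, 2, 4, 5, 6, 7, 8} must be used), so D = 2.
The 6 still-open variables together cover exactly {1, 4, 5, 6, 7, 8} — 6 values for 6 variables — and 5 appears only in C's list, so C = 5.
Among the 5 still-open variables, 8 fits only H (and all 5 values in {1, 4, 6, 7, 8} must be used), so H = 8.

8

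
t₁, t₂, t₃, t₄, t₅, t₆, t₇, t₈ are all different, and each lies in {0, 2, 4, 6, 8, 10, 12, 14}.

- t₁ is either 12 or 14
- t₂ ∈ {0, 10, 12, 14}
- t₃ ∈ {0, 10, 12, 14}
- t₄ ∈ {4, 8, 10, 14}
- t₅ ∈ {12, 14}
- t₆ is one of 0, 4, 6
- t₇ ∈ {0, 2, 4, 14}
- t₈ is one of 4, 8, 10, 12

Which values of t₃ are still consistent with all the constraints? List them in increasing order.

Among the 8 variables, 2 fits only t₇ (and all 8 values in {0, 2, 4, 6, 8, 10, 12, 14} must be used), so t₇ = 2.
Among the 7 still-open variables, 6 fits only t₆ (and all 7 values in {0, 4, 6, 8, 10, 12, 14} must be used), so t₆ = 6.
t₁ and t₅ share exactly the 2 values {12, 14}; by pigeonhole those values go to them, so strike 12, 14 from t₂, t₃, t₄, t₈.
t₂ and t₃ between them cover only {0, 10} — a naked pair. Remove those values from t₄, t₈.
No further eliminations apply; t₃ can still be any of 0, 10.

0, 10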